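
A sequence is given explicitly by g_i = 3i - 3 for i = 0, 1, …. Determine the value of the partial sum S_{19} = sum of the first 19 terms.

Over i = 0..18: Σi = 171.
Total = (3)·171 + (-3)·19 = 456.

456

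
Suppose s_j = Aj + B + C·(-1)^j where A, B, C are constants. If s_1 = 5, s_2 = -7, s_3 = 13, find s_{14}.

41

At j = 1, 2, 3: A + B - C = 5; 2A + B + C = -7; 3A + B - C = 13.
Subtracting the first from the second: A + 2C = -12.
Subtracting the second from the third: A - 2C = 20.
Solving: C = -8, A = 4, then B = -7.
So s_j = 4·j + (-7) + (-8)·(-1)^j; at j=14 this is 41.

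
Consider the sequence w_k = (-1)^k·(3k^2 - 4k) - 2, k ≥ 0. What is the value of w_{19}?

-1009

(-1)^19 = -1; 3k^2 - 4k at k=19 is 1007; so w_{19} = -1009.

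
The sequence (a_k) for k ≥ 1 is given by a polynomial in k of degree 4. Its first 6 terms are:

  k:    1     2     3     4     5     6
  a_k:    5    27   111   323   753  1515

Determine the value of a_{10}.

1st diffs: 22, 84, 212, 430, 762.
2nd diffs: 62, 128, 218, 332.
3rd diffs: 66, 90, 114.
4th diffs: 24, 24 (constant).
So a_k = k^4 + k^3 + 3.
Evaluating at k = 10 gives a_{10} = 11003.

11003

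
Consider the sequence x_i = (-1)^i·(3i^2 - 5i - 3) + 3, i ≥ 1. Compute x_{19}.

(-1)^19 = -1; 3i^2 - 5i - 3 at i=19 is 985; so x_{19} = -982.

-982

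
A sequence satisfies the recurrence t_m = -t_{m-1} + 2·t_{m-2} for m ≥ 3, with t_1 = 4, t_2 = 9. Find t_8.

Compute successive terms:
t_3 = -1; t_4 = 19; t_5 = -21; t_6 = 59; t_7 = -101; t_8 = 219.
(Characteristic roots are 1 and -2.)

219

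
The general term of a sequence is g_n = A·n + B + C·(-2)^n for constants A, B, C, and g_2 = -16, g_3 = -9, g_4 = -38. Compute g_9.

The three given values yield: 2A + B + 4C = -16; 3A + B - 8C = -9; 4A + B + 16C = -38.
Subtracting the first from the second: A - 12C = 7.
Subtracting the second from the third: A + 24C = -29.
Solving: C = -1, A = -5, then B = -2.
Hence g_9 = -5·9 + (-2) + (-1)·(-512) = 465.

465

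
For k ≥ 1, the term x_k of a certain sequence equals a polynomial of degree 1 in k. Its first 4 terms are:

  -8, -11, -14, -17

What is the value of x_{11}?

-38

1st diffs: -3, -3, -3 (constant).
So x_k = -3k - 5.
Evaluating at k = 11 gives x_{11} = -38.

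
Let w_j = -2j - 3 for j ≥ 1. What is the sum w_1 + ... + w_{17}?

Over j = 1..17: Σj = 153.
Total = (-2)·153 + (-3)·17 = -357.

-357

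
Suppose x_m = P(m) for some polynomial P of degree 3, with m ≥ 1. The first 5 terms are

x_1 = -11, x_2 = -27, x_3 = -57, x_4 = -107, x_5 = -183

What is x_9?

1st diffs: -16, -30, -50, -76.
2nd diffs: -14, -20, -26.
3rd diffs: -6, -6 (constant).
Newton forward-difference form: x_m = -11 + (-16)·C(m-1,1) + (-14)·C(m-1,2) + (-6)·C(m-1,3).
At m = 9: m-1 = 8, so x_9 = -11 - 128 - 392 - 336 = -867.

-867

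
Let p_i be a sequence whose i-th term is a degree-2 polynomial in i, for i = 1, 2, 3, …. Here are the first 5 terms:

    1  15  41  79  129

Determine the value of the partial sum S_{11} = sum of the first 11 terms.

1st diffs: 14, 26, 38, 50.
2nd diffs: 12, 12, 12 (constant).
Newton forward-difference form: p_i = 1 + 14·C(i-1,1) + 12·C(i-1,2).
Continuing: …, 191, 265, 351, 449, …, p_{11} = 681.
Summing i = 1..11 (11 terms) gives 2761.

2761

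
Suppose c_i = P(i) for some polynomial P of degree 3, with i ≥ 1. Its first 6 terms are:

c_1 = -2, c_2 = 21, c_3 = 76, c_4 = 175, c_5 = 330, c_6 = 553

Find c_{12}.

3991

1st diffs: 23, 55, 99, 155, 223.
2nd diffs: 32, 44, 56, 68.
3rd diffs: 12, 12, 12 (constant).
Newton forward-difference form: c_i = -2 + 23·C(i-1,1) + 32·C(i-1,2) + 12·C(i-1,3).
At i = 12: i-1 = 11, so c_{12} = -2 + 253 + 1760 + 1980 = 3991.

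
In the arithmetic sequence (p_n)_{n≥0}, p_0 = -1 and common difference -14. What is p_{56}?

-785

p_n = -1 + (n - 0)·(-14).
p_{56} = -1 + 56·(-14) = -785.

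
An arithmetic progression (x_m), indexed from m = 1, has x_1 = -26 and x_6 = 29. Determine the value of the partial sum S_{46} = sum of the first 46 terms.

Common difference d = (29 - (-26)) / (6 - 1) = 11.
x_m = -26 + (m - 1)·11.
x_{46} = 469; S = 46·(-26 + 469)/2 = 10189.

10189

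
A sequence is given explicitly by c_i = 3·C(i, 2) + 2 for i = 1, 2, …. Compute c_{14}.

275

C(14, 2) = 91, so c_{14} = 275.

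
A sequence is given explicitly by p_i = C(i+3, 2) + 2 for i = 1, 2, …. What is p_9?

68

C(12, 2) = 66, so p_9 = 68.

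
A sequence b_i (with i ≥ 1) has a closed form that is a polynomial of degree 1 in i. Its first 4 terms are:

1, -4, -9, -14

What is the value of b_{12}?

1st diffs: -5, -5, -5 (constant).
So b_i = -5i + 6.
Evaluating at i = 12 gives b_{12} = -54.

-54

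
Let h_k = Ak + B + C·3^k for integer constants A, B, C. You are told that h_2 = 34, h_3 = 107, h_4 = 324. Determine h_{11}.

708595

At k = 2, 3, 4: 2A + B + 9C = 34; 3A + B + 27C = 107; 4A + B + 81C = 324.
Subtracting the first from the second: A + 18C = 73.
Subtracting the second from the third: A + 54C = 217.
Solving: C = 4, A = 1, then B = -4.
Therefore h_{11} = 11 + (-4) + 4·177147 = 708595.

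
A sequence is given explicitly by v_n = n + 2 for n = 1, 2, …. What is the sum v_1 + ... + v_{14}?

Over n = 1..14: Σn = 105.
Total = (1)·105 + (2)·14 = 133.

133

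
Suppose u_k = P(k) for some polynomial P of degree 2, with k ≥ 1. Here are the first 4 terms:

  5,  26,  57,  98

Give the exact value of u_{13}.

1st diffs: 21, 31, 41.
2nd diffs: 10, 10 (constant).
Newton forward-difference form: u_k = 5 + 21·C(k-1,1) + 10·C(k-1,2).
At k = 13: k-1 = 12, so u_{13} = 5 + 252 + 660 = 917.

917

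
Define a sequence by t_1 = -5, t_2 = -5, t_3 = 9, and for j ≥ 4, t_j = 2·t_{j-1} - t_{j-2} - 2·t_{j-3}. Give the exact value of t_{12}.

-143

Applying the relation repeatedly:
t_4 = 33; t_5 = 67; t_6 = 83; t_7 = 33; t_8 = -151; t_9 = -501; t_{10} = -917; t_{11} = -1031; t_{12} = -143.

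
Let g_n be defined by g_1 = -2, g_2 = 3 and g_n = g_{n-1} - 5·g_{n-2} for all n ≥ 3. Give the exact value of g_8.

563

Compute successive terms:
g_3 = 13; g_4 = -2; g_5 = -67; g_6 = -57; g_7 = 278; g_8 = 563.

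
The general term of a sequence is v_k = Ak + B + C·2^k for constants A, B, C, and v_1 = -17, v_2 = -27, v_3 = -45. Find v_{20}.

-4194351

Write the equations: A + B + 2C = -17; 2A + B + 4C = -27; 3A + B + 8C = -45.
Subtracting the first from the second: A + 2C = -10.
Subtracting the second from the third: A + 4C = -18.
Solving: C = -4, A = -2, then B = -7.
So v_k = -2·k + (-7) + (-4)·2^k; at k=20 this is -4194351.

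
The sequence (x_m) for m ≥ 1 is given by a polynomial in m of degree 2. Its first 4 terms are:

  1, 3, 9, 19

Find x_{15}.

393

1st diffs: 2, 6, 10.
2nd diffs: 4, 4 (constant).
Newton forward-difference form: x_m = 1 + 2·C(m-1,1) + 4·C(m-1,2).
At m = 15: m-1 = 14, so x_{15} = 1 + 28 + 364 = 393.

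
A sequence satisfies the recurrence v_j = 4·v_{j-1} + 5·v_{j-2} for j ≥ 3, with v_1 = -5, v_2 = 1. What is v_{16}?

Iterate the recurrence:
v_3 = -21  v_4 = -79  v_5 = -421  …  v_{13} = -162760421  v_{14} = -813802079  v_{15} = -4069010421  v_{16} = -20345052079.
(Characteristic roots are 5 and -1.)

-20345052079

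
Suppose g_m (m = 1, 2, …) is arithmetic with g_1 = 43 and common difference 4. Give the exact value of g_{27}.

g_m = 43 + (m - 1)·4.
g_{27} = 43 + 26·4 = 147.

147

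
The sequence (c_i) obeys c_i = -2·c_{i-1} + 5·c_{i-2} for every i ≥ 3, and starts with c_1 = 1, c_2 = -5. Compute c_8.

-7655

Compute successive terms:
c_3 = 15  c_4 = -55  c_5 = 185  c_6 = -645  c_7 = 2215  c_8 = -7655.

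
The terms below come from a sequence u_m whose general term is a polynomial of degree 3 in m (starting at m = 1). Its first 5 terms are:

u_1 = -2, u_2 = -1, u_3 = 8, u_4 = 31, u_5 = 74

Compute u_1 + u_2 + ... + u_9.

1446

1st diffs: 1, 9, 23, 43.
2nd diffs: 8, 14, 20.
3rd diffs: 6, 6 (constant).
So u_m = m^3 - 2m^2 - 1.
Continuing: 143, 244, 383, 566.
Summing m = 1..9 (9 terms) gives 1446.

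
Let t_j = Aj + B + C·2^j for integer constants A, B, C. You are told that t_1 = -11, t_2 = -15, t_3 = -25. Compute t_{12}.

-12271

The three given values yield: A + B + 2C = -11; 2A + B + 4C = -15; 3A + B + 8C = -25.
Subtracting the first from the second: A + 2C = -4.
Subtracting the second from the third: A + 4C = -10.
Solving: C = -3, A = 2, then B = -7.
So t_j = 2·j + (-7) + (-3)·2^j; at j=12 this is -12271.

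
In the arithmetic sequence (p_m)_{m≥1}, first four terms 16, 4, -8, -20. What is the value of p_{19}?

Common difference d = -12.
p_m = 16 + (m - 1)·(-12).
p_{19} = 16 + 18·(-12) = -200.

-200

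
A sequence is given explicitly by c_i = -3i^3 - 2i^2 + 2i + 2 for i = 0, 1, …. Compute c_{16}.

-12766

c_{16} = -3·16^3 - 2·16^2 + 2·16 + 2 = -12766.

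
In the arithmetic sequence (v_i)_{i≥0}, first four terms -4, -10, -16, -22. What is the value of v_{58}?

Common difference d = -6.
v_i = -4 + (i - 0)·(-6).
v_{58} = -4 + 58·(-6) = -352.

-352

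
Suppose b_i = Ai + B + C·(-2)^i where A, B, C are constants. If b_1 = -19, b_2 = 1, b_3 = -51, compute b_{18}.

Plug in i = 1, 2, 3: A + B - 2C = -19; 2A + B + 4C = 1; 3A + B - 8C = -51.
Subtracting the first from the second: A + 6C = 20.
Subtracting the second from the third: A - 12C = -52.
Solving: C = 4, A = -4, then B = -7.
Hence b_{18} = -4·18 + (-7) + 4·262144 = 1048497.

1048497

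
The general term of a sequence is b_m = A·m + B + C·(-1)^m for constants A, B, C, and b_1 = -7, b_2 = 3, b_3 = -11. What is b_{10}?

-13

Write the equations: A + B - C = -7; 2A + B + C = 3; 3A + B - C = -11.
Subtracting the first from the second: A + 2C = 10.
Subtracting the second from the third: A - 2C = -14.
Solving: C = 6, A = -2, then B = 1.
Hence b_{10} = -2·10 + 1 + 6·1 = -13.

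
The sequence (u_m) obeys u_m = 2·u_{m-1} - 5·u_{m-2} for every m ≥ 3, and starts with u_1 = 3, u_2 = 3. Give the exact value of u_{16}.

-326073

Compute successive terms:
u_3 = -9; u_4 = -33; u_5 = -21; …; u_{13} = 35259; u_{14} = -26517; u_{15} = -229329; u_{16} = -326073.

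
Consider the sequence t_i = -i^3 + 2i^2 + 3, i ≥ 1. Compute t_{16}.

t_{16} = -1·16^3 + 2·16^2 + 3 = -3581.

-3581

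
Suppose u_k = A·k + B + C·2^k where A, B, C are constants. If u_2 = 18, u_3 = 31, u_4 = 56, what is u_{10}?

3086

At k = 2, 3, 4: 2A + B + 4C = 18; 3A + B + 8C = 31; 4A + B + 16C = 56.
Subtracting the first from the second: A + 4C = 13.
Subtracting the second from the third: A + 8C = 25.
Solving: C = 3, A = 1, then B = 4.
So u_k = 1·k + 4 + 3·2^k; at k=10 this is 3086.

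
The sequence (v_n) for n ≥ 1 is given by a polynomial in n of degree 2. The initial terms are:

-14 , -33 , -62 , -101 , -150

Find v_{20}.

1st diffs: -19, -29, -39, -49.
2nd diffs: -10, -10, -10 (constant).
Newton forward-difference form: v_n = -14 + (-19)·C(n-1,1) + (-10)·C(n-1,2).
At n = 20: n-1 = 19, so v_{20} = -14 - 361 - 1710 = -2085.

-2085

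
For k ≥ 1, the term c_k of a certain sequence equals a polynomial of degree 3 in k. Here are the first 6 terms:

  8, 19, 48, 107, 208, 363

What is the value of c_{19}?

12752

1st diffs: 11, 29, 59, 101, 155.
2nd diffs: 18, 30, 42, 54.
3rd diffs: 12, 12, 12 (constant).
So c_k = 2k^3 - 3k^2 + 6k + 3.
Evaluating at k = 19 gives c_{19} = 12752.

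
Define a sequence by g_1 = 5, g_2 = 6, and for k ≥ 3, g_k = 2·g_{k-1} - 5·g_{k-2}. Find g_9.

-2467

Iterate the recurrence:
g_3 = -13; g_4 = -56; g_5 = -47; g_6 = 186; g_7 = 607; g_8 = 284; g_9 = -2467.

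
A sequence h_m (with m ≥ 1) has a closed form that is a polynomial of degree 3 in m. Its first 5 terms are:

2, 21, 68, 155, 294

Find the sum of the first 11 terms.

1st diffs: 19, 47, 87, 139.
2nd diffs: 28, 40, 52.
3rd diffs: 12, 12 (constant).
Newton forward-difference form: h_m = 2 + 19·C(m-1,1) + 28·C(m-1,2) + 12·C(m-1,3).
Continuing: …, 497, 776, 1143, 1610, …, h_{11} = 2892.
Summing m = 1..11 (11 terms) gives 9647.

9647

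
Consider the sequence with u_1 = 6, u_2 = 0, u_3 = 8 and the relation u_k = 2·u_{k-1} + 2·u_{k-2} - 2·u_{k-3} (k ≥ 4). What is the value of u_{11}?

Applying the relation repeatedly:
u_4 = 4  u_5 = 24  u_6 = 40  u_7 = 120  u_8 = 272  u_9 = 704  u_{10} = 1712  u_{11} = 4288.

4288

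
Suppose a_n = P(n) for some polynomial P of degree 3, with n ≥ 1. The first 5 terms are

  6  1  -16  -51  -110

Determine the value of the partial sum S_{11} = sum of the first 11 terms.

-4169

1st diffs: -5, -17, -35, -59.
2nd diffs: -12, -18, -24.
3rd diffs: -6, -6 (constant).
Newton forward-difference form: a_n = 6 + (-5)·C(n-1,1) + (-12)·C(n-1,2) + (-6)·C(n-1,3).
Continuing: …, -199, -324, -491, -706, …, a_{11} = -1304.
Summing n = 1..11 (11 terms) gives -4169.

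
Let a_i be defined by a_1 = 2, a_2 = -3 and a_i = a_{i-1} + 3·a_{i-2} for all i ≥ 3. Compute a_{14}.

-5667

Applying the relation repeatedly:
a_3 = 3, a_4 = -6, a_5 = 3, …, a_{11} = -429, a_{12} = -1095, a_{13} = -2382, a_{14} = -5667.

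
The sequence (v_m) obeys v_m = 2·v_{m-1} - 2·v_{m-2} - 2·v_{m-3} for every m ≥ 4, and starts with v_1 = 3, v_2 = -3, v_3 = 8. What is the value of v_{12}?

2432

Iterate the recurrence:
v_4 = 16, v_5 = 22, v_6 = -4, v_7 = -84, v_8 = -204, v_9 = -232, v_{10} = 112, v_{11} = 1096, v_{12} = 2432.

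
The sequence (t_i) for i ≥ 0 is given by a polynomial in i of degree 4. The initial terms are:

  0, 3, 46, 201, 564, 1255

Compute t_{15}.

69765

1st diffs: 3, 43, 155, 363, 691.
2nd diffs: 40, 112, 208, 328.
3rd diffs: 72, 96, 120.
4th diffs: 24, 24 (constant).
Newton forward-difference form: t_i = 3·C(i,1) + 40·C(i,2) + 72·C(i,3) + 24·C(i,4).
At i = 15: i = 15, so t_{15} = 45 + 4200 + 32760 + 32760 = 69765.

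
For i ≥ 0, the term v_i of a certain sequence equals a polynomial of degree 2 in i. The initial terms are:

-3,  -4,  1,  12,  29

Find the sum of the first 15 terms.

1st diffs: -1, 5, 11, 17.
2nd diffs: 6, 6, 6 (constant).
Newton forward-difference form: v_i = -3 + (-1)·C(i,1) + 6·C(i,2).
Continuing: …, 52, 81, 116, 157, …, v_{14} = 529.
Summing i = 0..14 (15 terms) gives 2580.

2580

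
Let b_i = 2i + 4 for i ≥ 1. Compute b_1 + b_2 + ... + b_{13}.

234

Over i = 1..13: Σi = 91.
Total = (2)·91 + (4)·13 = 234.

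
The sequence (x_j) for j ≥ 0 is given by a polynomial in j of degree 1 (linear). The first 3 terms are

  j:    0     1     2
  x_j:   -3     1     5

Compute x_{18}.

69

1st diffs: 4, 4 (constant).
So x_j = 4j - 3.
Evaluating at j = 18 gives x_{18} = 69.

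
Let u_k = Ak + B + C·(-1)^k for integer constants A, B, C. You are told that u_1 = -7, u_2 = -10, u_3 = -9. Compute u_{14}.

Plug in k = 1, 2, 3: A + B - C = -7; 2A + B + C = -10; 3A + B - C = -9.
Subtracting the first from the second: A + 2C = -3.
Subtracting the second from the third: A - 2C = 1.
Solving: C = -1, A = -1, then B = -7.
Therefore u_{14} = -14 + (-7) + (-1)·1 = -22.

-22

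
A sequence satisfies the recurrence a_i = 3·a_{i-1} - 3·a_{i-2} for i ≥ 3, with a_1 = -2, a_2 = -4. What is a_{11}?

Applying the relation repeatedly:
a_3 = -6  a_4 = -6  a_5 = 0  a_6 = 18  a_7 = 54  a_8 = 108  a_9 = 162  a_{10} = 162  a_{11} = 0.

0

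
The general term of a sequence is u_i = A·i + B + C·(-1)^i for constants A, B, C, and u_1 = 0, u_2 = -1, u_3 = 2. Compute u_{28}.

Write the equations: A + B - C = 0; 2A + B + C = -1; 3A + B - C = 2.
Subtracting the first from the second: A + 2C = -1.
Subtracting the second from the third: A - 2C = 3.
Solving: C = -1, A = 1, then B = -2.
So u_i = 1·i + (-2) + (-1)·(-1)^i; at i=28 this is 25.

25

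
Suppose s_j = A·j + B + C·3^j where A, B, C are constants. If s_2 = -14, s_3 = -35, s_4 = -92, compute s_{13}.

At j = 2, 3, 4: 2A + B + 9C = -14; 3A + B + 27C = -35; 4A + B + 81C = -92.
Subtracting the first from the second: A + 18C = -21.
Subtracting the second from the third: A + 54C = -57.
Solving: C = -1, A = -3, then B = 1.
So s_j = -3·j + 1 + (-1)·3^j; at j=13 this is -1594361.

-1594361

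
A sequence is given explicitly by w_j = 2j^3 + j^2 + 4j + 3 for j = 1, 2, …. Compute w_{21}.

w_{21} = 2·21^3 + 1·21^2 + 4·21 + 3 = 19050.

19050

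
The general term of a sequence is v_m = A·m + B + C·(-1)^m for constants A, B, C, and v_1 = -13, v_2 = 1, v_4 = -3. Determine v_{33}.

At m = 1, 2, 4: A + B - C = -13; 2A + B + C = 1; 4A + B + C = -3.
Subtracting the first from the second: A + 2C = 14.
Subtracting the second from the third: 2A = -4.
Solving: C = 8, A = -2, then B = -3.
So v_m = -2·m + (-3) + 8·(-1)^m; at m=33 this is -77.

-77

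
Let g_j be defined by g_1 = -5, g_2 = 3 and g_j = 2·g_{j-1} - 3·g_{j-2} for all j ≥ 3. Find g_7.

-195

g_3 = 21  g_4 = 33  g_5 = 3  g_6 = -93  g_7 = -195.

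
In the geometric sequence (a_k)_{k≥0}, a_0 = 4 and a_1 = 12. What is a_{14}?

Common ratio r = 3.
a_k = 4·3^(k-0).
a_{14} = 4·3^14 = 19131876.

19131876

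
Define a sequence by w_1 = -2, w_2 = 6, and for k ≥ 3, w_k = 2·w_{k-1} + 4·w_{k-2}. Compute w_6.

Step forward from the initial values:
w_3 = 4  w_4 = 32  w_5 = 80  w_6 = 288.

288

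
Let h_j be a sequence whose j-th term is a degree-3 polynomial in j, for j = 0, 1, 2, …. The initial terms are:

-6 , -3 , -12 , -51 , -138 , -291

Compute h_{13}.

1st diffs: 3, -9, -39, -87, -153.
2nd diffs: -12, -30, -48, -66.
3rd diffs: -18, -18, -18 (constant).
Newton forward-difference form: h_j = -6 + 3·C(j,1) + (-12)·C(j,2) + (-18)·C(j,3).
At j = 13: j = 13, so h_{13} = -6 + 39 - 936 - 5148 = -6051.

-6051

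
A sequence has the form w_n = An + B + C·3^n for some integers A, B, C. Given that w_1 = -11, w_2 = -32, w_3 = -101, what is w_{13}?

Write the equations: A + B + 3C = -11; 2A + B + 9C = -32; 3A + B + 27C = -101.
Subtracting the first from the second: A + 6C = -21.
Subtracting the second from the third: A + 18C = -69.
Solving: C = -4, A = 3, then B = -2.
Hence w_{13} = 3·13 + (-2) + (-4)·1594323 = -6377255.

-6377255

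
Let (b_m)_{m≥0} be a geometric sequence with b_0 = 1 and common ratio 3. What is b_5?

243

b_m = 1·3^(m-0).
b_5 = 1·3^5 = 243.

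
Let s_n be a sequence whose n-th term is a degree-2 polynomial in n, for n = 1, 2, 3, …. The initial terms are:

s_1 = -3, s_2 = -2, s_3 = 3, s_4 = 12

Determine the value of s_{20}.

1st diffs: 1, 5, 9.
2nd diffs: 4, 4 (constant).
Newton forward-difference form: s_n = -3 + 1·C(n-1,1) + 4·C(n-1,2).
At n = 20: n-1 = 19, so s_{20} = -3 + 19 + 684 = 700.

700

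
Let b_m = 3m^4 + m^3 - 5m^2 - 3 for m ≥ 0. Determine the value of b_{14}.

b_{14} = 3·14^4 + 1·14^3 - 5·14^2 - 3 = 117009.

117009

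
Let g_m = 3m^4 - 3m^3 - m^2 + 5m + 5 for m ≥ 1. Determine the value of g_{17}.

g_{17} = 3·17^4 - 3·17^3 - 1·17^2 + 5·17 + 5 = 235625.

235625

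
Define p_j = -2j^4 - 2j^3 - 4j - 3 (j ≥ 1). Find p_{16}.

p_{16} = -2·16^4 - 2·16^3 - 4·16 - 3 = -139331.

-139331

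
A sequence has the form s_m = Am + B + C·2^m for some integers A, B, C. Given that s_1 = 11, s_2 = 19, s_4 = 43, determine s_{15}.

The three given values yield: A + B + 2C = 11; 2A + B + 4C = 19; 4A + B + 16C = 43.
Subtracting the first from the second: A + 2C = 8.
Subtracting the second from the third: 2A + 12C = 24.
Solving: C = 1, A = 6, then B = 3.
Hence s_{15} = 6·15 + 3 + 1·32768 = 32861.

32861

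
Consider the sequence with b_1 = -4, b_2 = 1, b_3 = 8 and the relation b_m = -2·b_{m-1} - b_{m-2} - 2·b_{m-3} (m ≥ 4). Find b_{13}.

3272

Iterate the recurrence:
b_4 = -9  b_5 = 8  b_6 = -23  b_7 = 56  b_8 = -105  b_9 = 200  b_{10} = -407  b_{11} = 824  b_{12} = -1641  b_{13} = 3272.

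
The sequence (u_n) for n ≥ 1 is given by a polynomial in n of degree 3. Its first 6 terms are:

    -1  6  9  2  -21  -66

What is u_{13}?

-1501

1st diffs: 7, 3, -7, -23, -45.
2nd diffs: -4, -10, -16, -22.
3rd diffs: -6, -6, -6 (constant).
So u_n = -n^3 + 4n^2 + 2n - 6.
Evaluating at n = 13 gives u_{13} = -1501.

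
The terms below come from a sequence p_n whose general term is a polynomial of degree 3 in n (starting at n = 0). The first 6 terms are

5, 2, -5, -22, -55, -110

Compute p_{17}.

1st diffs: -3, -7, -17, -33, -55.
2nd diffs: -4, -10, -16, -22.
3rd diffs: -6, -6, -6 (constant).
So p_n = -n^3 + n^2 - 3n + 5.
Evaluating at n = 17 gives p_{17} = -4670.

-4670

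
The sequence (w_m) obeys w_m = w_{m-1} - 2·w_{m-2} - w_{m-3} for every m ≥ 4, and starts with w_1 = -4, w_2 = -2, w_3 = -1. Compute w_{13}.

w_4 = 7; w_5 = 11; w_6 = -2; w_7 = -31; w_8 = -38; w_9 = 26; w_{10} = 133; w_{11} = 119; w_{12} = -173; w_{13} = -544.

-544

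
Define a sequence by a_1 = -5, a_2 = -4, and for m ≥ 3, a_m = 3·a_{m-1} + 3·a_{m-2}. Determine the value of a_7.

Step forward from the initial values:
a_3 = -27; a_4 = -93; a_5 = -360; a_6 = -1359; a_7 = -5157.

-5157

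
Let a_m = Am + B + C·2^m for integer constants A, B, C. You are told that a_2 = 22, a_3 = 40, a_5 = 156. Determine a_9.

Plug in m = 2, 3, 5: 2A + B + 4C = 22; 3A + B + 8C = 40; 5A + B + 32C = 156.
Subtracting the first from the second: A + 4C = 18.
Subtracting the second from the third: 2A + 24C = 116.
Solving: C = 5, A = -2, then B = 6.
Therefore a_9 = -18 + 6 + 5·512 = 2548.

2548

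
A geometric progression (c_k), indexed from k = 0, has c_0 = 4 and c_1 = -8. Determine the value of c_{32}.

17179869184

Common ratio r = -2.
c_k = 4·(-2)^(k-0).
c_{32} = 4·(-2)^32 = 17179869184.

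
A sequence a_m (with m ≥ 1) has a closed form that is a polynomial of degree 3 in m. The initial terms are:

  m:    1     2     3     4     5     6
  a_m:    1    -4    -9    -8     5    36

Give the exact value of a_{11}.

671

1st diffs: -5, -5, 1, 13, 31.
2nd diffs: 0, 6, 12, 18.
3rd diffs: 6, 6, 6 (constant).
Newton forward-difference form: a_m = 1 + (-5)·C(m-1,1) + 6·C(m-1,3).
At m = 11: m-1 = 10, so a_{11} = 1 - 50 + 720 = 671.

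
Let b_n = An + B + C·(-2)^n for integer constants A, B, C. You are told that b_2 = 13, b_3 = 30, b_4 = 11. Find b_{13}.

8264

Plug in n = 2, 3, 4: 2A + B + 4C = 13; 3A + B - 8C = 30; 4A + B + 16C = 11.
Subtracting the first from the second: A - 12C = 17.
Subtracting the second from the third: A + 24C = -19.
Solving: C = -1, A = 5, then B = 7.
So b_n = 5·n + 7 + (-1)·(-2)^n; at n=13 this is 8264.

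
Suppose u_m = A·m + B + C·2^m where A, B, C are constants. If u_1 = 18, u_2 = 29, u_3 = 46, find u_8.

815

At m = 1, 2, 3: A + B + 2C = 18; 2A + B + 4C = 29; 3A + B + 8C = 46.
Subtracting the first from the second: A + 2C = 11.
Subtracting the second from the third: A + 4C = 17.
Solving: C = 3, A = 5, then B = 7.
Therefore u_8 = 40 + 7 + 3·256 = 815.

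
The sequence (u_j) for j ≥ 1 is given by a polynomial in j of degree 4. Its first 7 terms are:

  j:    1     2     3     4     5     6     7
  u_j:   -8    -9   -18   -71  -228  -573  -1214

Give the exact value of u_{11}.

-9738

1st diffs: -1, -9, -53, -157, -345, -641.
2nd diffs: -8, -44, -104, -188, -296.
3rd diffs: -36, -60, -84, -108.
4th diffs: -24, -24, -24 (constant).
Newton forward-difference form: u_j = -8 + (-1)·C(j-1,1) + (-8)·C(j-1,2) + (-36)·C(j-1,3) + (-24)·C(j-1,4).
At j = 11: j-1 = 10, so u_{11} = -8 - 10 - 360 - 4320 - 5040 = -9738.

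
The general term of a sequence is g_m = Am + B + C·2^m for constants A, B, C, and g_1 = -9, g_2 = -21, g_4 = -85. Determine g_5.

At m = 1, 2, 4: A + B + 2C = -9; 2A + B + 4C = -21; 4A + B + 16C = -85.
Subtracting the first from the second: A + 2C = -12.
Subtracting the second from the third: 2A + 12C = -64.
Solving: C = -5, A = -2, then B = 3.
So g_m = -2·m + 3 + (-5)·2^m; at m=5 this is -167.

-167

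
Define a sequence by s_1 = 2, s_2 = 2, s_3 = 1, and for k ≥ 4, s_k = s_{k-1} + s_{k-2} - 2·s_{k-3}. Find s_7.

-9

s_4 = -1; s_5 = -4; s_6 = -7; s_7 = -9.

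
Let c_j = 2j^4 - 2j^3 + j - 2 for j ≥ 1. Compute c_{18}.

c_{18} = 2·18^4 - 2·18^3 + 1·18 - 2 = 198304.

198304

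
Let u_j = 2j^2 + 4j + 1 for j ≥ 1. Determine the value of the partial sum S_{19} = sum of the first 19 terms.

Over j = 1..19: Σj = 190, Σj² = 2470.
Total = (2)·2470 + (4)·190 + (1)·19 = 5719.

5719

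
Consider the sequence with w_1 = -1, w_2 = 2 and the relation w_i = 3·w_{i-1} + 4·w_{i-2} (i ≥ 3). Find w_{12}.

Step forward from the initial values:
w_3 = 2; w_4 = 14; w_5 = 50; w_6 = 206; w_7 = 818; w_8 = 3278; w_9 = 13106; w_{10} = 52430; w_{11} = 209714; w_{12} = 838862.
(Characteristic roots are 4 and -1.)

838862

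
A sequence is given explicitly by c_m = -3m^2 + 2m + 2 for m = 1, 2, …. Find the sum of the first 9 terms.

Over m = 1..9: Σm = 45, Σm² = 285.
Total = (-3)·285 + (2)·45 + (2)·9 = -747.

-747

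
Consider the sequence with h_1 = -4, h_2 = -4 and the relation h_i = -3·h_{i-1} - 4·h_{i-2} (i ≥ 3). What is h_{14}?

-34564

Compute successive terms:
h_3 = 28, h_4 = -68, h_5 = 92, …, h_{11} = 3868, h_{12} = -16196, h_{13} = 33116, h_{14} = -34564.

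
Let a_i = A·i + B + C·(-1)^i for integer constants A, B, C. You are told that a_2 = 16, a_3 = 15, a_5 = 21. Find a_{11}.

39

At i = 2, 3, 5: 2A + B + C = 16; 3A + B - C = 15; 5A + B - C = 21.
Subtracting the first from the second: A - 2C = -1.
Subtracting the second from the third: 2A = 6.
Solving: C = 2, A = 3, then B = 8.
Therefore a_{11} = 33 + 8 + 2·(-1) = 39.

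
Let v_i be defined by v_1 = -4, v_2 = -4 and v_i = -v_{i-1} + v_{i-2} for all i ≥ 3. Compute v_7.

Step forward from the initial values:
v_3 = 0, v_4 = -4, v_5 = 4, v_6 = -8, v_7 = 12.

12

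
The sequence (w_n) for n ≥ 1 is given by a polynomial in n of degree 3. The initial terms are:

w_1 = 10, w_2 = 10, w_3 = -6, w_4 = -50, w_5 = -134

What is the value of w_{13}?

-3686

1st diffs: 0, -16, -44, -84.
2nd diffs: -16, -28, -40.
3rd diffs: -12, -12 (constant).
Newton forward-difference form: w_n = 10 + (-16)·C(n-1,2) + (-12)·C(n-1,3).
At n = 13: n-1 = 12, so w_{13} = 10 - 1056 - 2640 = -3686.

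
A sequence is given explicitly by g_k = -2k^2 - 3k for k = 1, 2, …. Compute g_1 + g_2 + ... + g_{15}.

Over k = 1..15: Σk = 120, Σk² = 1240.
Total = (-2)·1240 + (-3)·120 = -2840.

-2840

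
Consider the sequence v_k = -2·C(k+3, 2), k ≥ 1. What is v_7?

C(10, 2) = 45, so v_7 = -90.

-90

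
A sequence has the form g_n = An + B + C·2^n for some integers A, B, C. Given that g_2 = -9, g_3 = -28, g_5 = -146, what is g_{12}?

-20459

Plug in n = 2, 3, 5: 2A + B + 4C = -9; 3A + B + 8C = -28; 5A + B + 32C = -146.
Subtracting the first from the second: A + 4C = -19.
Subtracting the second from the third: 2A + 24C = -118.
Solving: C = -5, A = 1, then B = 9.
So g_n = 1·n + 9 + (-5)·2^n; at n=12 this is -20459.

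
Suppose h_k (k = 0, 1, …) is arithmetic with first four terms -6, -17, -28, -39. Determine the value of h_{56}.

-622

Common difference d = -11.
h_k = -6 + (k - 0)·(-11).
h_{56} = -6 + 56·(-11) = -622.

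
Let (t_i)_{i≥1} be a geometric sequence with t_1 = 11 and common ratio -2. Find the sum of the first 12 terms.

t_i = 11·(-2)^(i-1).
S = 11·((-2)^12 - 1)/(-2 - 1) = 11·(4096 - 1)/(-3) = -15015.

-15015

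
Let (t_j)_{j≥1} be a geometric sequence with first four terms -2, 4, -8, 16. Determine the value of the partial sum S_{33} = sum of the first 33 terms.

-5726623062

Common ratio r = -2.
t_j = (-2)·(-2)^(j-1).
S = (-2)·((-2)^33 - 1)/(-2 - 1) = (-2)·(-8589934592 - 1)/(-3) = -5726623062.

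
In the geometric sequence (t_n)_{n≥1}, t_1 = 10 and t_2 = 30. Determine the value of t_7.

7290

Common ratio r = 3.
t_n = 10·3^(n-1).
t_7 = 10·3^6 = 7290.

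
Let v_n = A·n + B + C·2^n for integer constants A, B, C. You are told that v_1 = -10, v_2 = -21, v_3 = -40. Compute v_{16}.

-262191

Plug in n = 1, 2, 3: A + B + 2C = -10; 2A + B + 4C = -21; 3A + B + 8C = -40.
Subtracting the first from the second: A + 2C = -11.
Subtracting the second from the third: A + 4C = -19.
Solving: C = -4, A = -3, then B = 1.
Therefore v_{16} = -48 + 1 + (-4)·65536 = -262191.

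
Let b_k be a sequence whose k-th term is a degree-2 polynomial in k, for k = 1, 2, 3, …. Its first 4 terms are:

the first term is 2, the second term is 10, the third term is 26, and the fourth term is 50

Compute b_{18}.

1226

1st diffs: 8, 16, 24.
2nd diffs: 8, 8 (constant).
So b_k = 4k^2 - 4k + 2.
Evaluating at k = 18 gives b_{18} = 1226.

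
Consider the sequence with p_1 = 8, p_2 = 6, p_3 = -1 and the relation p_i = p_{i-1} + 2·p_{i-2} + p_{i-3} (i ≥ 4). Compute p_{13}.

12284

Step forward from the initial values:
p_4 = 19; p_5 = 23; p_6 = 60; p_7 = 125; p_8 = 268; p_9 = 578; p_{10} = 1239; p_{11} = 2663; p_{12} = 5719; p_{13} = 12284.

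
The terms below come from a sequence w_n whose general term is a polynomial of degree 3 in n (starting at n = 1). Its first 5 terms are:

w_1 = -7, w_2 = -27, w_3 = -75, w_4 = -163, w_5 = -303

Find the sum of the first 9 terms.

1st diffs: -20, -48, -88, -140.
2nd diffs: -28, -40, -52.
3rd diffs: -12, -12 (constant).
Newton forward-difference form: w_n = -7 + (-20)·C(n-1,1) + (-28)·C(n-1,2) + (-12)·C(n-1,3).
Continuing: -507, -787, -1155, -1623.
Summing n = 1..9 (9 terms) gives -4647.

-4647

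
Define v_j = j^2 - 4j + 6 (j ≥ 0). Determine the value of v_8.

38

v_8 = 1·8^2 - 4·8 + 6 = 38.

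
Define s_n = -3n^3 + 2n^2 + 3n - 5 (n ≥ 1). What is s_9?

s_9 = -3·9^3 + 2·9^2 + 3·9 - 5 = -2003.

-2003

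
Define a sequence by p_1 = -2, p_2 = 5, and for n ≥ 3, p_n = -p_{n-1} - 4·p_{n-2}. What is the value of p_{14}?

p_3 = 3; p_4 = -23; p_5 = 11; …; p_{11} = -2893; p_{12} = 2505; p_{13} = 9067; p_{14} = -19087.

-19087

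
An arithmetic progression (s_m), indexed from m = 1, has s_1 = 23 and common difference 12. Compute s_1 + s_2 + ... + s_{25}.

s_m = 23 + (m - 1)·12.
s_{25} = 311; S = 25·(23 + 311)/2 = 4175.

4175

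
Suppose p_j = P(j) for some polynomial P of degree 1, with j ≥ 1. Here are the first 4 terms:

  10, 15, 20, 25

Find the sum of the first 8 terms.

220

1st diffs: 5, 5, 5 (constant).
So p_j = 5j + 5.
Continuing: 30, 35, 40, 45.
Summing j = 1..8 (8 terms) gives 220.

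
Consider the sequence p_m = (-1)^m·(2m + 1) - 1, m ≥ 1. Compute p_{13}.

-28

(-1)^13 = -1; 2m + 1 at m=13 is 27; so p_{13} = -28.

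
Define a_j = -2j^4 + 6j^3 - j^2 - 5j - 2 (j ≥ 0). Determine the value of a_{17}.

a_{17} = -2·17^4 + 6·17^3 - 1·17^2 - 5·17 - 2 = -137940.

-137940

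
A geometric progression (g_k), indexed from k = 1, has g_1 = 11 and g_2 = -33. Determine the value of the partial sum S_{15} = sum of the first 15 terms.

Common ratio r = -3.
g_k = 11·(-3)^(k-1).
S = 11·((-3)^15 - 1)/(-3 - 1) = 11·(-14348907 - 1)/(-4) = 39459497.

39459497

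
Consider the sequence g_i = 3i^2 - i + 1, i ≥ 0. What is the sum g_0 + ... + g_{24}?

Over i = 0..24: Σi = 300, Σi² = 4900.
Total = (3)·4900 + (-1)·300 + (1)·25 = 14425.

14425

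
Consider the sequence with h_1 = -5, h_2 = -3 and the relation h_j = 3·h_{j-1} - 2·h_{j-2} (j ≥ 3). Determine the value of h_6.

57

Iterate the recurrence:
h_3 = 1; h_4 = 9; h_5 = 25; h_6 = 57.
(Characteristic roots are 2 and 1.)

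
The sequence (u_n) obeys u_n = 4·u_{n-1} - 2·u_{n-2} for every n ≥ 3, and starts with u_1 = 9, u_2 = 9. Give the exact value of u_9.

Step forward from the initial values:
u_3 = 18, u_4 = 54, u_5 = 180, u_6 = 612, u_7 = 2088, u_8 = 7128, u_9 = 24336.

24336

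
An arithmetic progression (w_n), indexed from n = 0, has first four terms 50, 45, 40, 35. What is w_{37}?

Common difference d = -5.
w_n = 50 + (n - 0)·(-5).
w_{37} = 50 + 37·(-5) = -135.

-135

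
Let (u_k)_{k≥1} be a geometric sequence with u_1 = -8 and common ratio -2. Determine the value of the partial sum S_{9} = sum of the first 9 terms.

u_k = (-8)·(-2)^(k-1).
S = (-8)·((-2)^9 - 1)/(-2 - 1) = (-8)·(-512 - 1)/(-3) = -1368.

-1368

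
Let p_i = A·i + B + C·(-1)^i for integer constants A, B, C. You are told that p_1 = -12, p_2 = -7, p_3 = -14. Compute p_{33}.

The three given values yield: A + B - C = -12; 2A + B + C = -7; 3A + B - C = -14.
Subtracting the first from the second: A + 2C = 5.
Subtracting the second from the third: A - 2C = -7.
Solving: C = 3, A = -1, then B = -8.
So p_i = -1·i + (-8) + 3·(-1)^i; at i=33 this is -44.

-44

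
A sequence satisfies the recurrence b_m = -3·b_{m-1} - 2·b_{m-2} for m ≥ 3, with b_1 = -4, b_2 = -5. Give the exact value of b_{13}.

36851

Applying the relation repeatedly:
b_3 = 23; b_4 = -59; b_5 = 131; …; b_{10} = -4595; b_{11} = 9203; b_{12} = -18419; b_{13} = 36851.
(Characteristic roots are -1 and -2.)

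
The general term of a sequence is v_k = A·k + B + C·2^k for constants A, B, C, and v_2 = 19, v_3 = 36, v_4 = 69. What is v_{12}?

16397

The three given values yield: 2A + B + 4C = 19; 3A + B + 8C = 36; 4A + B + 16C = 69.
Subtracting the first from the second: A + 4C = 17.
Subtracting the second from the third: A + 8C = 33.
Solving: C = 4, A = 1, then B = 1.
Therefore v_{12} = 12 + 1 + 4·4096 = 16397.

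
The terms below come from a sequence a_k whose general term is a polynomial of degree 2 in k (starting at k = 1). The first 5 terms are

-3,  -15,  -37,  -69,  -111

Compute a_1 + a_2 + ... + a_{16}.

1st diffs: -12, -22, -32, -42.
2nd diffs: -10, -10, -10 (constant).
Newton forward-difference form: a_k = -3 + (-12)·C(k-1,1) + (-10)·C(k-1,2).
Continuing: …, -163, -225, -297, -379, …, a_{16} = -1233.
Summing k = 1..16 (16 terms) gives -7088.

-7088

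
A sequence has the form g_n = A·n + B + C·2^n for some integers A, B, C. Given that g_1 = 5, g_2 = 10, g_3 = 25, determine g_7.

605

The three given values yield: A + B + 2C = 5; 2A + B + 4C = 10; 3A + B + 8C = 25.
Subtracting the first from the second: A + 2C = 5.
Subtracting the second from the third: A + 4C = 15.
Solving: C = 5, A = -5, then B = 0.
So g_n = -5·n + 0 + 5·2^n; at n=7 this is 605.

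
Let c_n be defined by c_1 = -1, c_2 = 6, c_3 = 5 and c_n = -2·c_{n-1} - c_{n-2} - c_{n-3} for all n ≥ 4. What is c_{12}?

-891

Step forward from the initial values:
c_4 = -15  c_5 = 19  c_6 = -28  c_7 = 52  c_8 = -95  c_9 = 166  c_{10} = -289  c_{11} = 507  c_{12} = -891.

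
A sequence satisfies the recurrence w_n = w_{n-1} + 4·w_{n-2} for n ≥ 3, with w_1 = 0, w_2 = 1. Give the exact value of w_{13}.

Applying the relation repeatedly:
w_3 = 1; w_4 = 5; w_5 = 9; …; w_{10} = 1165; w_{11} = 2929; w_{12} = 7589; w_{13} = 19305.

19305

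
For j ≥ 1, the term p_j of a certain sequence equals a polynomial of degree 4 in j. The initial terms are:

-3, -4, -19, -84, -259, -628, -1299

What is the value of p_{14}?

-28564

1st diffs: -1, -15, -65, -175, -369, -671.
2nd diffs: -14, -50, -110, -194, -302.
3rd diffs: -36, -60, -84, -108.
4th diffs: -24, -24, -24 (constant).
Newton forward-difference form: p_j = -3 + (-1)·C(j-1,1) + (-14)·C(j-1,2) + (-36)·C(j-1,3) + (-24)·C(j-1,4).
At j = 14: j-1 = 13, so p_{14} = -3 - 13 - 1092 - 10296 - 17160 = -28564.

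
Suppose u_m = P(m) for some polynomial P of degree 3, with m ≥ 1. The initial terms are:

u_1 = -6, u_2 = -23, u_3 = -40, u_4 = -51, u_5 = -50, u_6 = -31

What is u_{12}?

1st diffs: -17, -17, -11, 1, 19.
2nd diffs: 0, 6, 12, 18.
3rd diffs: 6, 6, 6 (constant).
Newton forward-difference form: u_m = -6 + (-17)·C(m-1,1) + 6·C(m-1,3).
At m = 12: m-1 = 11, so u_{12} = -6 - 187 + 990 = 797.

797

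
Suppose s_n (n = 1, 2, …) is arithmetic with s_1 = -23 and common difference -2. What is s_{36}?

-93

s_n = -23 + (n - 1)·(-2).
s_{36} = -23 + 35·(-2) = -93.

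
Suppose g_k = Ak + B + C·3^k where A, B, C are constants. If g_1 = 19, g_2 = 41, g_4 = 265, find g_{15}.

43046787

Write the equations: A + B + 3C = 19; 2A + B + 9C = 41; 4A + B + 81C = 265.
Subtracting the first from the second: A + 6C = 22.
Subtracting the second from the third: 2A + 72C = 224.
Solving: C = 3, A = 4, then B = 6.
Hence g_{15} = 4·15 + 6 + 3·14348907 = 43046787.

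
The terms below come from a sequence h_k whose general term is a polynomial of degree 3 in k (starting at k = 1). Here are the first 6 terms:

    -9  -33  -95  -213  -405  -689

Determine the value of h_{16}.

1st diffs: -24, -62, -118, -192, -284.
2nd diffs: -38, -56, -74, -92.
3rd diffs: -18, -18, -18 (constant).
Newton forward-difference form: h_k = -9 + (-24)·C(k-1,1) + (-38)·C(k-1,2) + (-18)·C(k-1,3).
At k = 16: k-1 = 15, so h_{16} = -9 - 360 - 3990 - 8190 = -12549.

-12549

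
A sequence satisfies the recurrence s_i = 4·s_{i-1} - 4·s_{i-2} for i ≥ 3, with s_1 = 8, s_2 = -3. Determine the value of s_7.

-3136

Iterate the recurrence:
s_3 = -44, s_4 = -164, s_5 = -480, s_6 = -1264, s_7 = -3136.
(Characteristic roots are 2 and 2.)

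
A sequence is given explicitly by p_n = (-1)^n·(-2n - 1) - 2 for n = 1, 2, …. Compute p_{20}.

(-1)^20 = 1; -2n - 1 at n=20 is -41; so p_{20} = -43.

-43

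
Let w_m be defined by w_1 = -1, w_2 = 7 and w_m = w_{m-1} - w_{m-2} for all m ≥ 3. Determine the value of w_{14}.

Applying the relation repeatedly:
w_3 = 8  w_4 = 1  w_5 = -7  …  w_{11} = -7  w_{12} = -8  w_{13} = -1  w_{14} = 7.

7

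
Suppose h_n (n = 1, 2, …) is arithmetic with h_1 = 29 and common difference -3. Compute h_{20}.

h_n = 29 + (n - 1)·(-3).
h_{20} = 29 + 19·(-3) = -28.

-28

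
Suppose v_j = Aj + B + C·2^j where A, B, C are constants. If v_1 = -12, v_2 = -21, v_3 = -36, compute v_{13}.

-24618

Write the equations: A + B + 2C = -12; 2A + B + 4C = -21; 3A + B + 8C = -36.
Subtracting the first from the second: A + 2C = -9.
Subtracting the second from the third: A + 4C = -15.
Solving: C = -3, A = -3, then B = -3.
Therefore v_{13} = -39 + (-3) + (-3)·8192 = -24618.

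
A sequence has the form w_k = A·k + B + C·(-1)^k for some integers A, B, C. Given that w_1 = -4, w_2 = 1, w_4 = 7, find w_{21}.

56

Write the equations: A + B - C = -4; 2A + B + C = 1; 4A + B + C = 7.
Subtracting the first from the second: A + 2C = 5.
Subtracting the second from the third: 2A = 6.
Solving: C = 1, A = 3, then B = -6.
Hence w_{21} = 3·21 + (-6) + 1·(-1) = 56.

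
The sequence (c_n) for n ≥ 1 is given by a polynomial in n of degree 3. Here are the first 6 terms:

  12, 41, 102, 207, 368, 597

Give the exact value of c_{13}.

1st diffs: 29, 61, 105, 161, 229.
2nd diffs: 32, 44, 56, 68.
3rd diffs: 12, 12, 12 (constant).
Newton forward-difference form: c_n = 12 + 29·C(n-1,1) + 32·C(n-1,2) + 12·C(n-1,3).
At n = 13: n-1 = 12, so c_{13} = 12 + 348 + 2112 + 2640 = 5112.

5112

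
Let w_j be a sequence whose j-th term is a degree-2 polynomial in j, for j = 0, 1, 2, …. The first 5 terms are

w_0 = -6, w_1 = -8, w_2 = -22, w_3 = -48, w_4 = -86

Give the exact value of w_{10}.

-566

1st diffs: -2, -14, -26, -38.
2nd diffs: -12, -12, -12 (constant).
Newton forward-difference form: w_j = -6 + (-2)·C(j,1) + (-12)·C(j,2).
At j = 10: j = 10, so w_{10} = -6 - 20 - 540 = -566.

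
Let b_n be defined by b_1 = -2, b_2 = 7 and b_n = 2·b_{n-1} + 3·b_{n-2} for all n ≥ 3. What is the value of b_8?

Compute successive terms:
b_3 = 8  b_4 = 37  b_5 = 98  b_6 = 307  b_7 = 908  b_8 = 2737.
(Characteristic roots are 3 and -1.)

2737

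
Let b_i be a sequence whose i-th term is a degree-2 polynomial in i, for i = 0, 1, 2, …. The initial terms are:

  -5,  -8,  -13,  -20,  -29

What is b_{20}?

1st diffs: -3, -5, -7, -9.
2nd diffs: -2, -2, -2 (constant).
Newton forward-difference form: b_i = -5 + (-3)·C(i,1) + (-2)·C(i,2).
At i = 20: i = 20, so b_{20} = -5 - 60 - 380 = -445.

-445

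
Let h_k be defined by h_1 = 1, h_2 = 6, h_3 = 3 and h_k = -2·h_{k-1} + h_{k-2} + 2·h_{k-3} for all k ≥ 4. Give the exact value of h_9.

h_4 = 2  h_5 = 11  h_6 = -14  h_7 = 43  h_8 = -78  h_9 = 171.

171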